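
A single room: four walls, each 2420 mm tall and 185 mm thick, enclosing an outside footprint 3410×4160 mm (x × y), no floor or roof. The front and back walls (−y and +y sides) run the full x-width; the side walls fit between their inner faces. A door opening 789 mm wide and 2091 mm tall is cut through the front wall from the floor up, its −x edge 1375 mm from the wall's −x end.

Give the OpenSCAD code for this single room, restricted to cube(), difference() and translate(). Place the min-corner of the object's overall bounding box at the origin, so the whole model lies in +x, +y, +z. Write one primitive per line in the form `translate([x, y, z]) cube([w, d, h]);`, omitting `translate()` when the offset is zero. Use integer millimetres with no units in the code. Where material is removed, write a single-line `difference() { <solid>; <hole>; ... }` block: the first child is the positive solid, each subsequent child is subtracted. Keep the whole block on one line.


difference() { cube([3410, 185, 2420]); translate([1375, 0, 0]) cube([789, 185, 2091]); }
translate([0, 3975, 0]) cube([3410, 185, 2420]);
translate([0, 185, 0]) cube([185, 3790, 2420]);
translate([3225, 185, 0]) cube([185, 3790, 2420]);


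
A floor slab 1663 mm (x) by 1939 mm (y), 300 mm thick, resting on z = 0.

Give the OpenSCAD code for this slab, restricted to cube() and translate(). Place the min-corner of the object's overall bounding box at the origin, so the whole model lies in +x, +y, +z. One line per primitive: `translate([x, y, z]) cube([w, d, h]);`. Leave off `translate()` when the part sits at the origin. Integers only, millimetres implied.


cube([1663, 1939, 300]);


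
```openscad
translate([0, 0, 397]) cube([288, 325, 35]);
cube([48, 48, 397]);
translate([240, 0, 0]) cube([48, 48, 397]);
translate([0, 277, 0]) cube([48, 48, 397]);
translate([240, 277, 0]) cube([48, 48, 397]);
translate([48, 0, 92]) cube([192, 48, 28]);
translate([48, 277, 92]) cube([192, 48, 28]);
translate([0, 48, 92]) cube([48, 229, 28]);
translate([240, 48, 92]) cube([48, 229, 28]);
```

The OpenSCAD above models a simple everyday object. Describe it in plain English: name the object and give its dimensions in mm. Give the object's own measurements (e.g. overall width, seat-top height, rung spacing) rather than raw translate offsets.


A four-legged stool. The seat is a 288×325×35 mm slab whose top surface is at z = 432 mm; four square legs, each 48×48 mm in cross-section, run from the floor (z = 0) to the underside of the seat, each flush with a corner of the seat. Four stretchers, 48 mm wide and 28 mm tall, connect adjacent legs with their undersides at z = 92 mm, each running between the inner faces of the legs it joins and aligned with the legs' outer faces on the other axis.


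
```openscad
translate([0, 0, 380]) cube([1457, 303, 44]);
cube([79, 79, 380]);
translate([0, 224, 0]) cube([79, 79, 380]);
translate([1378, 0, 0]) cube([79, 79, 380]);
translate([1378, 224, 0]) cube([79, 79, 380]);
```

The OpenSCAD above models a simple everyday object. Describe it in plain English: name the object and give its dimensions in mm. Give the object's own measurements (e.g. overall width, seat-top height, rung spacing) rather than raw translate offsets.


A long wooden bench with a 1457 mm (x) × 303 mm (y) seat, 44 mm thick, its top surface 424 mm above the floor. Four 79 mm square legs at the seat corners, flush with the edges, run from z = 0 to the seat underside.


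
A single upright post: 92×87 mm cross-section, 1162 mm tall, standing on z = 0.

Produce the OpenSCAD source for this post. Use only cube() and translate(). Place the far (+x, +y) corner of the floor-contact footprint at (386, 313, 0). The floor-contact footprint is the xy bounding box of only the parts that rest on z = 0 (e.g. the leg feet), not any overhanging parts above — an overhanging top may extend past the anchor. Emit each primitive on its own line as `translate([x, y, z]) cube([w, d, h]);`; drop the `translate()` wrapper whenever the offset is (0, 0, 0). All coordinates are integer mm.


translate([294, 226, 0]) cube([92, 87, 1162]);


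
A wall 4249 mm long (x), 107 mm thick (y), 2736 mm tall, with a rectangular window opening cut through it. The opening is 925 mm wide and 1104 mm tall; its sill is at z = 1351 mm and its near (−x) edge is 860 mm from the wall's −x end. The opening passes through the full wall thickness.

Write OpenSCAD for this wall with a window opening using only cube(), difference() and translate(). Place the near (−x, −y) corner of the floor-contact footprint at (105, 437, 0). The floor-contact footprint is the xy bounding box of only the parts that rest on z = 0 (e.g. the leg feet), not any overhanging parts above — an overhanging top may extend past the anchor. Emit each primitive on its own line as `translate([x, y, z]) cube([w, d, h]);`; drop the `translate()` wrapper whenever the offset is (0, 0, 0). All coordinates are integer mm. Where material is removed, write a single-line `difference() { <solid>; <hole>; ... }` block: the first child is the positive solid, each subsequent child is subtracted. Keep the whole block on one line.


difference() { translate([105, 437, 0]) cube([4249, 107, 2736]); translate([965, 437, 1351]) cube([925, 107, 1104]); }


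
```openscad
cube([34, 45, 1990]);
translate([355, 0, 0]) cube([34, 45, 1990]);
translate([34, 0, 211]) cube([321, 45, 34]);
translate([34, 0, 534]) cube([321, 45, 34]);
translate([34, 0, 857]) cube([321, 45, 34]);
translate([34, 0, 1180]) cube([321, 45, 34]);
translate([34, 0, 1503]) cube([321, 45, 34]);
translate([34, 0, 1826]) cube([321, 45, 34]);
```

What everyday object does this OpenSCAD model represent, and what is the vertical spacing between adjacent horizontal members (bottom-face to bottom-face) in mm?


A ladder. The rung spacing is 323 mm.

Two tall 34×45 posts with 6 short bars between them — a ladder. Adjacent rungs sit at z = 211 and z = 534, so the spacing is 534 − 211 = 323 mm.


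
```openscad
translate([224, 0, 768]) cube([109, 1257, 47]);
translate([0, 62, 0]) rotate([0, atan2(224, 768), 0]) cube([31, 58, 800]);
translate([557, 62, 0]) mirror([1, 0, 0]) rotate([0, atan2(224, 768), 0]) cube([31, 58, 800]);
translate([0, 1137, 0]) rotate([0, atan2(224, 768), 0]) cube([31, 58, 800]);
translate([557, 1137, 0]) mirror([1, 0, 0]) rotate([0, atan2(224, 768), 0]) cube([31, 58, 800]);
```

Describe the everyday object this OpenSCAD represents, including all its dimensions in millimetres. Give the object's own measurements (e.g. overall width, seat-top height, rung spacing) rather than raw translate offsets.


A sawhorse. A 109×1257×47 mm beam (x, y, z) sits on two A-frame leg pairs. Each pair is two raked legs of 31×58 mm section (58 mm along y) splaying symmetrically in x. Each leg rises 768 mm vertically over 224 mm of horizontal reach and is 800 mm long along its own axis. Every leg's outer bottom edge rests on the floor and its outer top edge meets a bottom edge of the beam — the left legs (tilting toward +x) meet the beam's −x bottom edge, the right legs (their mirror images, tilting toward −x) meet its +x bottom edge — so the leg tops tuck under the beam, the beam's underside is 768 mm above the floor, and the feet are 557 mm apart outside-to-outside with the beam centred between them. The two leg pairs are set in 62 mm from either end of the beam.


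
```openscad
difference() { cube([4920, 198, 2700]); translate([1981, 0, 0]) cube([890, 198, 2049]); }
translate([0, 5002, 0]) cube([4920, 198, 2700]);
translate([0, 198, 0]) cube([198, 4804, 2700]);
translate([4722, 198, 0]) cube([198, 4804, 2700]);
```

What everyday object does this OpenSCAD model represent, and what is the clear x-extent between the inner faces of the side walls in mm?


A single room. The interior width is 4524 mm.

Four walls enclosing a rectangle with a door in the front wall — a room. Outside width 4920 minus two 198 mm walls gives 4524 mm.


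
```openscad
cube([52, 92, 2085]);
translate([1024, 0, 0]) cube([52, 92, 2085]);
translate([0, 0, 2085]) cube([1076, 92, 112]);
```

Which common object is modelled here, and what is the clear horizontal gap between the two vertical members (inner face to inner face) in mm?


A door frame. The clear opening width is 972 mm.

Two 2085 mm tall posts with a header on top — a door frame. The left jamb is 52 mm wide at x = 0; the right jamb starts at x = 1024. The clear opening is 1024 − 52 = 972 mm.


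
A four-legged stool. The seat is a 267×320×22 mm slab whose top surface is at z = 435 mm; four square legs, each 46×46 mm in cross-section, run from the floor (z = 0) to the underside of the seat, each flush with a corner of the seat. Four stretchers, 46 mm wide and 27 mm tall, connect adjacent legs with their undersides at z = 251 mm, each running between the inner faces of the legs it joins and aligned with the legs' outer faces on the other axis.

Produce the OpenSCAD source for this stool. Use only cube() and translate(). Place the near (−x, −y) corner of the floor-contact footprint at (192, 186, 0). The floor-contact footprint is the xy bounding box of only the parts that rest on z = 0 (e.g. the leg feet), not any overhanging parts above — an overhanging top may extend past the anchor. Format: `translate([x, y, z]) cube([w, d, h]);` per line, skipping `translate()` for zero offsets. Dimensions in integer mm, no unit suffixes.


// leg_h = 435 - 22 = 413
// stretcher span = 267 - 2*46 = 175
translate([192, 186, 413]) cube([267, 320, 22]);
translate([192, 186, 0]) cube([46, 46, 413]);
translate([413, 186, 0]) cube([46, 46, 413]);
translate([192, 460, 0]) cube([46, 46, 413]);
translate([413, 460, 0]) cube([46, 46, 413]);
translate([238, 186, 251]) cube([175, 46, 27]);
translate([238, 460, 251]) cube([175, 46, 27]);
translate([192, 232, 251]) cube([46, 228, 27]);
translate([413, 232, 251]) cube([46, 228, 27]);


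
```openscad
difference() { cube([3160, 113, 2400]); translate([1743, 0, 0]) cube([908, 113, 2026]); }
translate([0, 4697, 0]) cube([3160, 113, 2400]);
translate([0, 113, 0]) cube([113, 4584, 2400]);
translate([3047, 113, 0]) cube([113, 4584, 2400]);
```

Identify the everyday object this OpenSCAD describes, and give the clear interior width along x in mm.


A single room. The interior width is 2934 mm.

Four walls enclosing a rectangle with a door in the front wall — a room. Outside width 3160 minus two 113 mm walls gives 2934 mm.


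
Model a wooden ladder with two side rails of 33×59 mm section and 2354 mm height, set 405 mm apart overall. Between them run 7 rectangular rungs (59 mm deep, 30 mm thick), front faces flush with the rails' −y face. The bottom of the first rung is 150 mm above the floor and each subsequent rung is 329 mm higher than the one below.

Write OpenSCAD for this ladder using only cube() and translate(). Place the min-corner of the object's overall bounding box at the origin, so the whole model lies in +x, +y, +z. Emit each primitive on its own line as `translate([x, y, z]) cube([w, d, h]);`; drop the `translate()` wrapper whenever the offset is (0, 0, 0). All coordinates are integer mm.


cube([33, 59, 2354]);
translate([372, 0, 0]) cube([33, 59, 2354]);
translate([33, 0, 150]) cube([339, 59, 30]);
translate([33, 0, 479]) cube([339, 59, 30]);
translate([33, 0, 808]) cube([339, 59, 30]);
translate([33, 0, 1137]) cube([339, 59, 30]);
translate([33, 0, 1466]) cube([339, 59, 30]);
translate([33, 0, 1795]) cube([339, 59, 30]);
translate([33, 0, 2124]) cube([339, 59, 30]);


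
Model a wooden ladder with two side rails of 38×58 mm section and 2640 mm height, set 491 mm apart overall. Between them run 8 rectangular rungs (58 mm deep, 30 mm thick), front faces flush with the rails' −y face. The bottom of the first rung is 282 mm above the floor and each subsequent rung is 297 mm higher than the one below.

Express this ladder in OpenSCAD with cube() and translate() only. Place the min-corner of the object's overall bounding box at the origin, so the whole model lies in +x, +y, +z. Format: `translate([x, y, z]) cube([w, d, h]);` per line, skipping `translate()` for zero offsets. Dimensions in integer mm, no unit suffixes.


cube([38, 58, 2640]);
translate([453, 0, 0]) cube([38, 58, 2640]);
translate([38, 0, 282]) cube([415, 58, 30]);
translate([38, 0, 579]) cube([415, 58, 30]);
translate([38, 0, 876]) cube([415, 58, 30]);
translate([38, 0, 1173]) cube([415, 58, 30]);
translate([38, 0, 1470]) cube([415, 58, 30]);
translate([38, 0, 1767]) cube([415, 58, 30]);
translate([38, 0, 2064]) cube([415, 58, 30]);
translate([38, 0, 2361]) cube([415, 58, 30]);


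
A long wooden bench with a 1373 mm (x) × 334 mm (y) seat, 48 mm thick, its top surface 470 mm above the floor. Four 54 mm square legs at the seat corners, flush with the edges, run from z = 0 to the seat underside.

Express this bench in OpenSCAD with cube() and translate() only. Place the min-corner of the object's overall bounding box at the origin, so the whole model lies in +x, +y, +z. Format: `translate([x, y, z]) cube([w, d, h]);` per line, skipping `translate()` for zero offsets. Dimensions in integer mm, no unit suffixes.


translate([0, 0, 422]) cube([1373, 334, 48]);
cube([54, 54, 422]);
translate([0, 280, 0]) cube([54, 54, 422]);
translate([1319, 0, 0]) cube([54, 54, 422]);
translate([1319, 280, 0]) cube([54, 54, 422]);


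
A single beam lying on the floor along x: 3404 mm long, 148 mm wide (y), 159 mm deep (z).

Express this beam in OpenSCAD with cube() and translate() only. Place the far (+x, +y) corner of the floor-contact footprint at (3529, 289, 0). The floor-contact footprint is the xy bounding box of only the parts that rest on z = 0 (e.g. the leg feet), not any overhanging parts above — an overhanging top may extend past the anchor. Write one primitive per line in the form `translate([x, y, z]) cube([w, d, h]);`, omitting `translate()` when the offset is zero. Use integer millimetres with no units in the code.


translate([125, 141, 0]) cube([3404, 148, 159]);


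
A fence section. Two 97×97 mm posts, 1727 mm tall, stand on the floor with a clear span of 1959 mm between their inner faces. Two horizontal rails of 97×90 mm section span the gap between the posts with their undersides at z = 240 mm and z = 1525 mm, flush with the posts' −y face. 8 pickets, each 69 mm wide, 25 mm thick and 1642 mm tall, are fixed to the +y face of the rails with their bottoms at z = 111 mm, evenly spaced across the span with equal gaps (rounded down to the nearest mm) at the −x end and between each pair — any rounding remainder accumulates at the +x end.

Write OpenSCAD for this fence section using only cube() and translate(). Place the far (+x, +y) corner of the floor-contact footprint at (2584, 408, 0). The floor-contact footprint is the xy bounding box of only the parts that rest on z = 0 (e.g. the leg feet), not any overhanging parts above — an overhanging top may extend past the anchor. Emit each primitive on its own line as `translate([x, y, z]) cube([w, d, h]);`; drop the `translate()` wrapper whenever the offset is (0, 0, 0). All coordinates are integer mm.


translate([431, 311, 0]) cube([97, 97, 1727]);
translate([2487, 311, 0]) cube([97, 97, 1727]);
translate([528, 311, 240]) cube([1959, 97, 90]);
translate([528, 311, 1525]) cube([1959, 97, 90]);
translate([684, 408, 111]) cube([69, 25, 1642]);
translate([909, 408, 111]) cube([69, 25, 1642]);
translate([1134, 408, 111]) cube([69, 25, 1642]);
translate([1359, 408, 111]) cube([69, 25, 1642]);
translate([1584, 408, 111]) cube([69, 25, 1642]);
translate([1809, 408, 111]) cube([69, 25, 1642]);
translate([2034, 408, 111]) cube([69, 25, 1642]);
translate([2259, 408, 111]) cube([69, 25, 1642]);


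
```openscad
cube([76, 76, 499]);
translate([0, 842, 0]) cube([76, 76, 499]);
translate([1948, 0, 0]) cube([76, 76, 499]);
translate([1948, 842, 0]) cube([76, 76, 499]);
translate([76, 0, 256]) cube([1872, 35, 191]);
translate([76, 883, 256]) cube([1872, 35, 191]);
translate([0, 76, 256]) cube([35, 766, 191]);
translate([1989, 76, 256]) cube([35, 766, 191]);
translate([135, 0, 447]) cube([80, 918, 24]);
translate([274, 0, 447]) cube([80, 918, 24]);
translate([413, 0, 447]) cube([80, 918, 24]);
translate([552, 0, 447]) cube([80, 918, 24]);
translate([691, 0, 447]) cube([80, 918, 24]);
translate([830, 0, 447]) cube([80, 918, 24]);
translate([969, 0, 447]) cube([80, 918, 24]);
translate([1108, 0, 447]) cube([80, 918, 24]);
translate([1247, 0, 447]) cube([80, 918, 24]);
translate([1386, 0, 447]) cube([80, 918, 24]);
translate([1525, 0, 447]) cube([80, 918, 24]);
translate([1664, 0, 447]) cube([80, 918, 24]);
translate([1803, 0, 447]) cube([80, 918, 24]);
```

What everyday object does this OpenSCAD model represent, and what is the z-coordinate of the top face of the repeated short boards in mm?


A bed frame. The slat-top height is 471 mm.

Four posts, four rails, and a row of slats — a bed frame. Slats sit on the rails at z = 256 + 191 = 447; with slat thickness 24, the top is 471 mm.


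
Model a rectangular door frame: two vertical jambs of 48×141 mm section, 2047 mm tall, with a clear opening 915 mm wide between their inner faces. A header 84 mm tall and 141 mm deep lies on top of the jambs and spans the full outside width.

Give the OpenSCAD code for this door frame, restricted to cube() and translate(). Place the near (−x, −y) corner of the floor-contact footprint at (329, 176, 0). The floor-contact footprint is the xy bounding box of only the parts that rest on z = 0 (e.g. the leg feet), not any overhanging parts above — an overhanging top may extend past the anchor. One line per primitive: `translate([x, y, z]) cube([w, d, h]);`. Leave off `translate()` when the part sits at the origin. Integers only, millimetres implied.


translate([329, 176, 0]) cube([48, 141, 2047]);
translate([1292, 176, 0]) cube([48, 141, 2047]);
translate([329, 176, 2047]) cube([1011, 141, 84]);


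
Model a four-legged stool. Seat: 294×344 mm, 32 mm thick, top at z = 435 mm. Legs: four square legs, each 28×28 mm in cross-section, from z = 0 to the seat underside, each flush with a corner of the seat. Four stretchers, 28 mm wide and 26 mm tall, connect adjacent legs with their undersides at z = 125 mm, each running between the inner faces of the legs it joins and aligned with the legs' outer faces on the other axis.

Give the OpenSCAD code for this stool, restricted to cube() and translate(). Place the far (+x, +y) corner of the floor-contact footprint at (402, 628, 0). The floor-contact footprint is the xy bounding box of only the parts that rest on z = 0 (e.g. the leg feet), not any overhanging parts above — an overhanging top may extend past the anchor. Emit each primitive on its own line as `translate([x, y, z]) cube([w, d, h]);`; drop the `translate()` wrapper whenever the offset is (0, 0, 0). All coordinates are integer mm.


translate([108, 284, 403]) cube([294, 344, 32]);
translate([108, 284, 0]) cube([28, 28, 403]);
translate([374, 284, 0]) cube([28, 28, 403]);
translate([108, 600, 0]) cube([28, 28, 403]);
translate([374, 600, 0]) cube([28, 28, 403]);
translate([136, 284, 125]) cube([238, 28, 26]);
translate([136, 600, 125]) cube([238, 28, 26]);
translate([108, 312, 125]) cube([28, 288, 26]);
translate([374, 312, 125]) cube([28, 288, 26]);


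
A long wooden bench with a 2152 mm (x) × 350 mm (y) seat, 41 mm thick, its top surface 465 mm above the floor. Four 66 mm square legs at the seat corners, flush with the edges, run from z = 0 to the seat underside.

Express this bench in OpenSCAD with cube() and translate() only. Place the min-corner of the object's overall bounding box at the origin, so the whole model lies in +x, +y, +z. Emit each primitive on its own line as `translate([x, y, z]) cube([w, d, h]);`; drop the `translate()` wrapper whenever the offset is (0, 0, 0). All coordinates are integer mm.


translate([0, 0, 424]) cube([2152, 350, 41]);
cube([66, 66, 424]);
translate([0, 284, 0]) cube([66, 66, 424]);
translate([2086, 0, 0]) cube([66, 66, 424]);
translate([2086, 284, 0]) cube([66, 66, 424]);


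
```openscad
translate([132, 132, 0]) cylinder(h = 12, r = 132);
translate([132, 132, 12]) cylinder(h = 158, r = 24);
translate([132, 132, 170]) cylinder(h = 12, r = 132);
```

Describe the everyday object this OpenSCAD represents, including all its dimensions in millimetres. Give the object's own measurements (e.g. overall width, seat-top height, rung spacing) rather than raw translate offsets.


A spool: two coaxial disc flanges of radius 132 mm and thickness 12 mm, joined by a core cylinder of radius 24 mm and height 158 mm. The lower flange rests on z = 0 and the three cylinders share a vertical axis.


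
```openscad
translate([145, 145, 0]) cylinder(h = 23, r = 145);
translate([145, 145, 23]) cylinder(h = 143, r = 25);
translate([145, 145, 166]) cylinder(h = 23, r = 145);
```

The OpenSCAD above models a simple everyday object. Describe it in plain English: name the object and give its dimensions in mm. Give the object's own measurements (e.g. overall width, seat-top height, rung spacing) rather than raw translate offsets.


A spool: two coaxial disc flanges of radius 145 mm and thickness 23 mm, joined by a core cylinder of radius 25 mm and height 143 mm. The lower flange rests on z = 0 and the three cylinders share a vertical axis.


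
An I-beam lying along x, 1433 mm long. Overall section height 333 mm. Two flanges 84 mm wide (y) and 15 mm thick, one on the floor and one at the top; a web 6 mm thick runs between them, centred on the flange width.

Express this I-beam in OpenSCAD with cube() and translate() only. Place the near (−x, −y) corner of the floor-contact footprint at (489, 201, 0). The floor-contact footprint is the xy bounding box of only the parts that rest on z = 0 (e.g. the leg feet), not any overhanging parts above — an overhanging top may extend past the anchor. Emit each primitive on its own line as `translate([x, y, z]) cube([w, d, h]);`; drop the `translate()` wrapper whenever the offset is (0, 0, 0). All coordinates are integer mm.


translate([489, 201, 0]) cube([1433, 84, 15]);
translate([489, 240, 15]) cube([1433, 6, 303]);
translate([489, 201, 318]) cube([1433, 84, 15]);


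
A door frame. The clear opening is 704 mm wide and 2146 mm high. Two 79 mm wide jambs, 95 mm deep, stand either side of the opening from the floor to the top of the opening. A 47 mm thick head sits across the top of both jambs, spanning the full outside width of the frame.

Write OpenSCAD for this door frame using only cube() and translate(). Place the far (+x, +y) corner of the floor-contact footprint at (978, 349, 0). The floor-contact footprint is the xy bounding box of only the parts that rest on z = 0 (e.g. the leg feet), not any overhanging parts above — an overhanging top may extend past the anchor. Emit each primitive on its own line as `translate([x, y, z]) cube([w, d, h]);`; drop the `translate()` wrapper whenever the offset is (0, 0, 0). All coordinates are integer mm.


translate([116, 254, 0]) cube([79, 95, 2146]);
translate([899, 254, 0]) cube([79, 95, 2146]);
translate([116, 254, 2146]) cube([862, 95, 47]);


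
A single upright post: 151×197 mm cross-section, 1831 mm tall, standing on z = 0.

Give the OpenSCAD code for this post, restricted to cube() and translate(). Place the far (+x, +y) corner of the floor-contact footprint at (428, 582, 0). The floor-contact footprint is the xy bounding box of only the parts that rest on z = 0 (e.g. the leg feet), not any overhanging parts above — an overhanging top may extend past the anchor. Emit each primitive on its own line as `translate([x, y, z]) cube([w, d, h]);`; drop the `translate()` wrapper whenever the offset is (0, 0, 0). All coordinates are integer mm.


translate([277, 385, 0]) cube([151, 197, 1831]);


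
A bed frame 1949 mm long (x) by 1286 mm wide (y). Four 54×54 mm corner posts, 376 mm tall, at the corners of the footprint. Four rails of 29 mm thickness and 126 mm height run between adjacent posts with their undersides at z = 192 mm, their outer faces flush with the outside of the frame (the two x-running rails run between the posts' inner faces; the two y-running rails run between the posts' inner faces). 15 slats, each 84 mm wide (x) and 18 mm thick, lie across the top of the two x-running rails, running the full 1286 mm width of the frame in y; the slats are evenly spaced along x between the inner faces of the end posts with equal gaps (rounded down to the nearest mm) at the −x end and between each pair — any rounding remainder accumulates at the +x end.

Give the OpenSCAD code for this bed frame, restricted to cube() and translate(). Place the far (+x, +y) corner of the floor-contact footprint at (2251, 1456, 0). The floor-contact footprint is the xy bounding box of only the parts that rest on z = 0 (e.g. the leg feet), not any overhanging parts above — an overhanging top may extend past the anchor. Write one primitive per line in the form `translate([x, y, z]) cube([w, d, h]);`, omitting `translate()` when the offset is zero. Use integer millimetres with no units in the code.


translate([302, 170, 0]) cube([54, 54, 376]);
translate([302, 1402, 0]) cube([54, 54, 376]);
translate([2197, 170, 0]) cube([54, 54, 376]);
translate([2197, 1402, 0]) cube([54, 54, 376]);
translate([356, 170, 192]) cube([1841, 29, 126]);
translate([356, 1427, 192]) cube([1841, 29, 126]);
translate([302, 224, 192]) cube([29, 1178, 126]);
translate([2222, 224, 192]) cube([29, 1178, 126]);
translate([392, 170, 318]) cube([84, 1286, 18]);
translate([512, 170, 318]) cube([84, 1286, 18]);
translate([632, 170, 318]) cube([84, 1286, 18]);
translate([752, 170, 318]) cube([84, 1286, 18]);
translate([872, 170, 318]) cube([84, 1286, 18]);
translate([992, 170, 318]) cube([84, 1286, 18]);
translate([1112, 170, 318]) cube([84, 1286, 18]);
translate([1232, 170, 318]) cube([84, 1286, 18]);
translate([1352, 170, 318]) cube([84, 1286, 18]);
translate([1472, 170, 318]) cube([84, 1286, 18]);
translate([1592, 170, 318]) cube([84, 1286, 18]);
translate([1712, 170, 318]) cube([84, 1286, 18]);
translate([1832, 170, 318]) cube([84, 1286, 18]);
translate([1952, 170, 318]) cube([84, 1286, 18]);
translate([2072, 170, 318]) cube([84, 1286, 18]);


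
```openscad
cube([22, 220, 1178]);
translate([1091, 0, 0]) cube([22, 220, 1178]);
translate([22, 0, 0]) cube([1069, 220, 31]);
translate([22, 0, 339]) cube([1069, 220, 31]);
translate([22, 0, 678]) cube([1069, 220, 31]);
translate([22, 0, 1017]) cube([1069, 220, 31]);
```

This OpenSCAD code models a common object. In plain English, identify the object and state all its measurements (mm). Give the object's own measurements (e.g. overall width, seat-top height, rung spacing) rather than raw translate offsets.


An open bookshelf. Two side panels, each 22 mm thick, 220 mm deep and 1178 mm tall, stand 1113 mm apart (outside-to-outside). Between them sit 4 shelves, each 31 mm thick and 220 mm deep, spanning the full gap between the sides. The bottom shelf rests on the floor (its underside at z = 0) and the clear gap between one shelf's top and the next shelf's underside is 308 mm.


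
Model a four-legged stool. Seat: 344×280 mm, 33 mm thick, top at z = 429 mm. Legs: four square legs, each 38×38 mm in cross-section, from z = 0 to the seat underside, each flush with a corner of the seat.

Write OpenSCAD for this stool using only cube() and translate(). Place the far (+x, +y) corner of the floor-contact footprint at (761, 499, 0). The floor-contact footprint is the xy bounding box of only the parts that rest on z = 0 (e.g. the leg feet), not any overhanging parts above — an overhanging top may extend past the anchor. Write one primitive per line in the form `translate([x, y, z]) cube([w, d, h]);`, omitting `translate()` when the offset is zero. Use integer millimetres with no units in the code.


translate([417, 219, 396]) cube([344, 280, 33]);
translate([417, 219, 0]) cube([38, 38, 396]);
translate([723, 219, 0]) cube([38, 38, 396]);
translate([417, 461, 0]) cube([38, 38, 396]);
translate([723, 461, 0]) cube([38, 38, 396]);


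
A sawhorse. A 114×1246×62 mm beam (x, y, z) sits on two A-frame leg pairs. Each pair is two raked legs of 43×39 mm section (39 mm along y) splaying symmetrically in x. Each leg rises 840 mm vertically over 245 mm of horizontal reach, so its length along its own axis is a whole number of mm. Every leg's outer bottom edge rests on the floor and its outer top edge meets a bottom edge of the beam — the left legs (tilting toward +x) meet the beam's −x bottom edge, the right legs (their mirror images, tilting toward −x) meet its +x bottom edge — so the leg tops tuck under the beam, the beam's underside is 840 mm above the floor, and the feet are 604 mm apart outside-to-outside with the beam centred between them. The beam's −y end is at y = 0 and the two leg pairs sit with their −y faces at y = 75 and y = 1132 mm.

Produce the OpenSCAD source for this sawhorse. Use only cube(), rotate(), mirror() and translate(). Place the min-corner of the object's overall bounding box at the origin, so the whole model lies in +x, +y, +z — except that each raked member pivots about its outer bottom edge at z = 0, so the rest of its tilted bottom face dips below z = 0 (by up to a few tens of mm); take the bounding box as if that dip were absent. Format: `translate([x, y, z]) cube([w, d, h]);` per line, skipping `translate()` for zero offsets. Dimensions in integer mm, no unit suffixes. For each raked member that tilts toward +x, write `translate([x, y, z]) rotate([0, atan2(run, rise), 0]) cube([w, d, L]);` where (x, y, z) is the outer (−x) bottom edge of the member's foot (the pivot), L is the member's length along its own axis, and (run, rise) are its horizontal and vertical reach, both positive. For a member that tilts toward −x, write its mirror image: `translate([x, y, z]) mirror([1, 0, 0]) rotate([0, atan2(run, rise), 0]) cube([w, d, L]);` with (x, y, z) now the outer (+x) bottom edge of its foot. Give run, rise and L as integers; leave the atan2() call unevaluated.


// leg length = √(245² + 840²) = 875
// right-leg outer foot x = 2·245 + 114 = 604
// beam min-corner = (245, 0, 840)
translate([245, 0, 840]) cube([114, 1246, 62]);
translate([0, 75, 0]) rotate([0, atan2(245, 840), 0]) cube([43, 39, 875]);
translate([604, 75, 0]) mirror([1, 0, 0]) rotate([0, atan2(245, 840), 0]) cube([43, 39, 875]);
translate([0, 1132, 0]) rotate([0, atan2(245, 840), 0]) cube([43, 39, 875]);
translate([604, 1132, 0]) mirror([1, 0, 0]) rotate([0, atan2(245, 840), 0]) cube([43, 39, 875]);


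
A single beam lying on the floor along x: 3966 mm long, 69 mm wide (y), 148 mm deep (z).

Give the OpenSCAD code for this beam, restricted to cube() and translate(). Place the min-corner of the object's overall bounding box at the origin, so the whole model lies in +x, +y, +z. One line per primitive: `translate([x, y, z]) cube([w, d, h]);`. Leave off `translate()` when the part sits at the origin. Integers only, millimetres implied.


cube([3966, 69, 148]);


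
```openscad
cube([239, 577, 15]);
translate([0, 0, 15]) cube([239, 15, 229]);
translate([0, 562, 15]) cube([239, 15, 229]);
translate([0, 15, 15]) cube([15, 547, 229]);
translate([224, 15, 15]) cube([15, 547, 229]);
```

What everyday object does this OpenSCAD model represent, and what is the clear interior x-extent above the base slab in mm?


An open box. The internal width is 209 mm.

A 239×577 base slab with four walls standing on it — an open box. The base is 239 mm wide and the walls are 15 mm thick, so the internal width is 239 − 2 × 15 = 209 mm.


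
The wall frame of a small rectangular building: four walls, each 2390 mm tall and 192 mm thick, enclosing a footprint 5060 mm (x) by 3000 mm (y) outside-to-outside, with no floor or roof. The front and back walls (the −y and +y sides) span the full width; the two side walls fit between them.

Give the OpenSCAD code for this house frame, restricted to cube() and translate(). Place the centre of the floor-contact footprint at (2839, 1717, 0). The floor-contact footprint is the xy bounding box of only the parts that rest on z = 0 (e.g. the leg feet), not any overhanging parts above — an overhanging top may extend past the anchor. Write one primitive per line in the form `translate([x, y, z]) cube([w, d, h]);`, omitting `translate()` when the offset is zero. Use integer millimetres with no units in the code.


translate([309, 217, 0]) cube([5060, 192, 2390]);
translate([309, 3025, 0]) cube([5060, 192, 2390]);
translate([309, 409, 0]) cube([192, 2616, 2390]);
translate([5177, 409, 0]) cube([192, 2616, 2390]);


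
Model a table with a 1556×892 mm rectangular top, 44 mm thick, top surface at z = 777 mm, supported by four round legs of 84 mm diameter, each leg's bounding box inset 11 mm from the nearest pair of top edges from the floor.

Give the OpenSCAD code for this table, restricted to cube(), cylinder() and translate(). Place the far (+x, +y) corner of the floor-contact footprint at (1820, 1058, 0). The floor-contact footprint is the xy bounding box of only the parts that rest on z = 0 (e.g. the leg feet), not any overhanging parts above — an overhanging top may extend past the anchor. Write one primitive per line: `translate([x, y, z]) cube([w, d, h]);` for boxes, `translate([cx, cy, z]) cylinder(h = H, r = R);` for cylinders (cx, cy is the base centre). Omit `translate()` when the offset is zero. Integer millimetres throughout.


translate([275, 177, 733]) cube([1556, 892, 44]);
translate([328, 230, 0]) cylinder(h = 733, r = 42);
translate([1778, 230, 0]) cylinder(h = 733, r = 42);
translate([328, 1016, 0]) cylinder(h = 733, r = 42);
translate([1778, 1016, 0]) cylinder(h = 733, r = 42);


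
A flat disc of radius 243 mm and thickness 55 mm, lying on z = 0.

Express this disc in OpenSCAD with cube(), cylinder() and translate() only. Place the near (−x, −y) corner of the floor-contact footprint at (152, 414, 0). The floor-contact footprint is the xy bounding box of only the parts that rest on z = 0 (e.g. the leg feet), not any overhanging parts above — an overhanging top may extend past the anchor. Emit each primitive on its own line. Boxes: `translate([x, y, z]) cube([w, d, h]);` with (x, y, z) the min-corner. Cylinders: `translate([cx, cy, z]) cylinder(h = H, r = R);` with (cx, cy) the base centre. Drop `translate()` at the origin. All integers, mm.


translate([395, 657, 0]) cylinder(h = 55, r = 243);


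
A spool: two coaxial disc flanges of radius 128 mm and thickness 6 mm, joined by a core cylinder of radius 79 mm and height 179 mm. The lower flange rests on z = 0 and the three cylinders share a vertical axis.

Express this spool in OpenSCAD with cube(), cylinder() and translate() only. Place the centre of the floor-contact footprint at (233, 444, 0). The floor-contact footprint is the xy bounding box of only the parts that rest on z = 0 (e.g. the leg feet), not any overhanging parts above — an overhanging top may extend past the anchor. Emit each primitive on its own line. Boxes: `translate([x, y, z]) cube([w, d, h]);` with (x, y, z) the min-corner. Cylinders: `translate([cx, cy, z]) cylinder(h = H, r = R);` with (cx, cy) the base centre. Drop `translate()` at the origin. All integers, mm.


translate([233, 444, 0]) cylinder(h = 6, r = 128);
translate([233, 444, 6]) cylinder(h = 179, r = 79);
translate([233, 444, 185]) cylinder(h = 6, r = 128);


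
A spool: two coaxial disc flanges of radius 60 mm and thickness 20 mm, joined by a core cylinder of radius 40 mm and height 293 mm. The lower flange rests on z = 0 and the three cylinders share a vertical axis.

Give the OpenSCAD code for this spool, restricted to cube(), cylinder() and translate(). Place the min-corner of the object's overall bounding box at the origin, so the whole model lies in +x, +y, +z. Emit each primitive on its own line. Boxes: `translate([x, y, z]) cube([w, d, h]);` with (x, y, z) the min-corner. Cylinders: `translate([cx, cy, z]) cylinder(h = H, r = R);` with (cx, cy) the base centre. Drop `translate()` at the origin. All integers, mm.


translate([60, 60, 0]) cylinder(h = 20, r = 60);
translate([60, 60, 20]) cylinder(h = 293, r = 40);
translate([60, 60, 313]) cylinder(h = 20, r = 60);


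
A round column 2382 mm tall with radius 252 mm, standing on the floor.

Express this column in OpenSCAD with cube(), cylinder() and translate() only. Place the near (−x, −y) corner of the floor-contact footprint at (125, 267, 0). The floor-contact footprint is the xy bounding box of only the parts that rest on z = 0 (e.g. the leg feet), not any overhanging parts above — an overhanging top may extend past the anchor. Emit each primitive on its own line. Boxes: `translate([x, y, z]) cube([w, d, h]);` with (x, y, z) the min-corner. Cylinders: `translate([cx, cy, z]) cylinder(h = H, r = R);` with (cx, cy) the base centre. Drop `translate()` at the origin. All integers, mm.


translate([377, 519, 0]) cylinder(h = 2382, r = 252);


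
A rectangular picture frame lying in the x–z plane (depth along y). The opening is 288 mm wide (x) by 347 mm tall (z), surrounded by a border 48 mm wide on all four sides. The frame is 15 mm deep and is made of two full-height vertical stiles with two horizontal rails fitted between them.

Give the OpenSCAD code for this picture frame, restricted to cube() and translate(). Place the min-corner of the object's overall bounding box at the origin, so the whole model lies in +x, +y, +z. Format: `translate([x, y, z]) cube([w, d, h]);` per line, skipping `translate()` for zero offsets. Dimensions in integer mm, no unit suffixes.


cube([48, 15, 443]);
translate([336, 0, 0]) cube([48, 15, 443]);
translate([48, 0, 0]) cube([288, 15, 48]);
translate([48, 0, 395]) cube([288, 15, 48]);


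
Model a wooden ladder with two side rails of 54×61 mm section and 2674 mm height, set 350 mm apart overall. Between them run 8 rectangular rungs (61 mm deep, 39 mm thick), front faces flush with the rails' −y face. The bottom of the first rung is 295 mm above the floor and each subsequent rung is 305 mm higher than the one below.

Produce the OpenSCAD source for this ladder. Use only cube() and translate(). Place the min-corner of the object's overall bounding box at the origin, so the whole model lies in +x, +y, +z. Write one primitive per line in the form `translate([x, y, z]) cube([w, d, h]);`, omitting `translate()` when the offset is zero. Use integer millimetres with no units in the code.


cube([54, 61, 2674]);
translate([296, 0, 0]) cube([54, 61, 2674]);
translate([54, 0, 295]) cube([242, 61, 39]);
translate([54, 0, 600]) cube([242, 61, 39]);
translate([54, 0, 905]) cube([242, 61, 39]);
translate([54, 0, 1210]) cube([242, 61, 39]);
translate([54, 0, 1515]) cube([242, 61, 39]);
translate([54, 0, 1820]) cube([242, 61, 39]);
translate([54, 0, 2125]) cube([242, 61, 39]);
translate([54, 0, 2430]) cube([242, 61, 39]);


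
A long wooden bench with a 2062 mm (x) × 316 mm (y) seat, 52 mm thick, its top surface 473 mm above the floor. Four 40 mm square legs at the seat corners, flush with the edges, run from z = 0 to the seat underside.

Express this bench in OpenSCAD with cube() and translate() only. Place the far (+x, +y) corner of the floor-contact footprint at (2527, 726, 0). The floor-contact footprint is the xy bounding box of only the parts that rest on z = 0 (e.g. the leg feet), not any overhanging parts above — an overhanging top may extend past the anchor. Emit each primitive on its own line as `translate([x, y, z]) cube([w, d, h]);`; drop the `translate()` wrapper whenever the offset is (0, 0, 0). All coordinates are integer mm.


translate([465, 410, 421]) cube([2062, 316, 52]);
translate([465, 410, 0]) cube([40, 40, 421]);
translate([465, 686, 0]) cube([40, 40, 421]);
translate([2487, 410, 0]) cube([40, 40, 421]);
translate([2487, 686, 0]) cube([40, 40, 421]);


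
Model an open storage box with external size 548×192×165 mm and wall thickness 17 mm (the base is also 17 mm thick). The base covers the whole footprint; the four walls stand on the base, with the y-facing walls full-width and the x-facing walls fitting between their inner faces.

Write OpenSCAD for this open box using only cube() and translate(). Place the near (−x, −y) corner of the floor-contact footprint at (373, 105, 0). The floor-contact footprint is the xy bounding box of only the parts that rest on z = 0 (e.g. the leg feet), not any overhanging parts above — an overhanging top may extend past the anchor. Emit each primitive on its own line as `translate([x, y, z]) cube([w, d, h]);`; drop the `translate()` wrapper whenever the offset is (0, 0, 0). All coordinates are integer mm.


translate([373, 105, 0]) cube([548, 192, 17]);
translate([373, 105, 17]) cube([548, 17, 148]);
translate([373, 280, 17]) cube([548, 17, 148]);
translate([373, 122, 17]) cube([17, 158, 148]);
translate([904, 122, 17]) cube([17, 158, 148]);
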